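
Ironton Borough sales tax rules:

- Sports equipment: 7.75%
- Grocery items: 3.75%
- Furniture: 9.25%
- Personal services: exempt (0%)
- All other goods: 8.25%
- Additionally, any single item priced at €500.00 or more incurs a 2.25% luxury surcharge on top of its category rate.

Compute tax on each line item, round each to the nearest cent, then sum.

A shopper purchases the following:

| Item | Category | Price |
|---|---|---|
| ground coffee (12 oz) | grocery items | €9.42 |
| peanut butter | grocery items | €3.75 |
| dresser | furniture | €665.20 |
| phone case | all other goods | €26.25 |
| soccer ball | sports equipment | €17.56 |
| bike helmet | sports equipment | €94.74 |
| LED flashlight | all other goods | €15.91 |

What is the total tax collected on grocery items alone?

Ground coffee (12 oz) €9.42: grocery items → 3.75% → €0.35
Peanut butter €3.75: grocery items → 3.75% → €0.14
Tax on grocery items = €0.35 + €0.14 = €0.49

€0.49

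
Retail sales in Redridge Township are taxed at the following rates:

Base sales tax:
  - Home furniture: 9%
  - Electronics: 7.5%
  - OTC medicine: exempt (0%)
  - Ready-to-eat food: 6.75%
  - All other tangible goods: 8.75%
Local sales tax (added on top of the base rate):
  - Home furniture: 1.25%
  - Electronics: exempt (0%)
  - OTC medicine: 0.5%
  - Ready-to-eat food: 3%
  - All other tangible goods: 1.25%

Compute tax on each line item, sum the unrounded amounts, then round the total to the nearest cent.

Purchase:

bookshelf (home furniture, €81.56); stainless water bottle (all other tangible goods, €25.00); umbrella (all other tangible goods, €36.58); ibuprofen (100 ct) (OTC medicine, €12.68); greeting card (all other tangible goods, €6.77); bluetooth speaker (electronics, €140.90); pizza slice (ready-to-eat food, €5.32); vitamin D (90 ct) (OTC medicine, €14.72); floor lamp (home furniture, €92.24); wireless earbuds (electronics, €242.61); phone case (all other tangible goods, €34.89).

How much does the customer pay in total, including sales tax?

€750.83

Bookshelf €81.56: home furniture → 9% + 1.25% local = 10.25% → €8.3599
Stainless water bottle €25.00: all other tangible goods → 8.75% + 1.25% local = 10% → €2.50
Umbrella €36.58: all other tangible goods → 8.75% + 1.25% local = 10% → €3.658
Ibuprofen (100 ct) €12.68: OTC medicine → 0% + 0.5% local = 0.5% → €0.0634
Greeting card €6.77: all other tangible goods → 8.75% + 1.25% local = 10% → €0.677
Bluetooth speaker €140.90: electronics → 7.5% + 0% local = 7.5% → €10.5675
Pizza slice €5.32: ready-to-eat food → 6.75% + 3% local = 9.75% → €0.5187
Vitamin D (90 ct) €14.72: OTC medicine → 0% + 0.5% local = 0.5% → €0.0736
Floor lamp €92.24: home furniture → 9% + 1.25% local = 10.25% → €9.4546
Wireless earbuds €242.61: electronics → 7.5% + 0% local = 7.5% → €18.19575
Phone case €34.89: all other tangible goods → 8.75% + 1.25% local = 10% → €3.489
Subtotal = €693.27; unrounded tax = €57.55745 → €57.56; total due = €750.83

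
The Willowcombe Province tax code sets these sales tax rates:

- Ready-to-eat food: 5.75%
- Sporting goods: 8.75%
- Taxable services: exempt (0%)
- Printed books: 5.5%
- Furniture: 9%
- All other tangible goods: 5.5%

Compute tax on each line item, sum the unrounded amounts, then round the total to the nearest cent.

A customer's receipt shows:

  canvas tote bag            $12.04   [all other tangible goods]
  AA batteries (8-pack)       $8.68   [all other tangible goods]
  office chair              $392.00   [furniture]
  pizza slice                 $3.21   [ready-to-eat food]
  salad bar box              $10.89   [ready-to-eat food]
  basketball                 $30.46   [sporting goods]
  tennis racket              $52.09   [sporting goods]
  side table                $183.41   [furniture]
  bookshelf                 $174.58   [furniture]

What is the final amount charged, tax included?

Canvas tote bag $12.04: all other tangible goods → 5.5% → $0.6622
AA batteries (8-pack) $8.68: all other tangible goods → 5.5% → $0.4774
Office chair $392.00: furniture → 9% → $35.28
Pizza slice $3.21: ready-to-eat food → 5.75% → $0.184575
Salad bar box $10.89: ready-to-eat food → 5.75% → $0.626175
Basketball $30.46: sporting goods → 8.75% → $2.66525
Tennis racket $52.09: sporting goods → 8.75% → $4.557875
Side table $183.41: furniture → 9% → $16.5069
Bookshelf $174.58: furniture → 9% → $15.7122
Subtotal = $867.36; unrounded tax = $76.672575 → $76.67; total due = $944.03

$944.03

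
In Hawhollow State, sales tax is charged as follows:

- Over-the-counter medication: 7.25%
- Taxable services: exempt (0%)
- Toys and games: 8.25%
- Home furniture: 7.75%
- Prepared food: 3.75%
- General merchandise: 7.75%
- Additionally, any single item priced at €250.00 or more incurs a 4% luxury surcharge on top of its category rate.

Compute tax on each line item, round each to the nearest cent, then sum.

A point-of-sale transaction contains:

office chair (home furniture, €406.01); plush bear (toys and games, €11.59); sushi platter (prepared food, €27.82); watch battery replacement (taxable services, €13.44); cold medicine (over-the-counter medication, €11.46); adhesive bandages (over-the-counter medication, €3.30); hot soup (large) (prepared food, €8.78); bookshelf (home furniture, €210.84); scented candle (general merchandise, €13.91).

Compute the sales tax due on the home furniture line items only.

Office chair €406.01: home furniture → 7.75% + 4% surcharge = 11.75% → €47.71
Bookshelf €210.84: home furniture → 7.75% → €16.34
Tax on home furniture = €47.71 + €16.34 = €64.05

€64.05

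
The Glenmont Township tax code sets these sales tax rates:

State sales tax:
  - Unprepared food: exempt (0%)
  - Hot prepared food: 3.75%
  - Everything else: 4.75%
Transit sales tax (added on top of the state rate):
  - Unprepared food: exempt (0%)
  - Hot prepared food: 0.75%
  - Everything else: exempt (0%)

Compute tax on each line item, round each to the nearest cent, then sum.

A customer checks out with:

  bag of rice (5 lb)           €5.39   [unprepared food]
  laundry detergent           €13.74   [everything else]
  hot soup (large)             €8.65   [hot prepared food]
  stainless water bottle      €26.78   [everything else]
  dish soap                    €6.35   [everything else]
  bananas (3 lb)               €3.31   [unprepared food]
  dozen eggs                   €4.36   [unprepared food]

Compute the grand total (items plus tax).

Bag of rice (5 lb) €5.39: unprepared food → 0% + 0% transit = 0% → €0.00
Laundry detergent €13.74: everything else → 4.75% + 0% transit = 4.75% → €0.65
Hot soup (large) €8.65: hot prepared food → 3.75% + 0.75% transit = 4.5% → €0.39
Stainless water bottle €26.78: everything else → 4.75% + 0% transit = 4.75% → €1.27
Dish soap €6.35: everything else → 4.75% + 0% transit = 4.75% → €0.30
Bananas (3 lb) €3.31: unprepared food → 0% + 0% transit = 0% → €0.00
Dozen eggs €4.36: unprepared food → 0% + 0% transit = 0% → €0.00
Subtotal = €68.58; tax = €2.61; total due = €71.19

€71.19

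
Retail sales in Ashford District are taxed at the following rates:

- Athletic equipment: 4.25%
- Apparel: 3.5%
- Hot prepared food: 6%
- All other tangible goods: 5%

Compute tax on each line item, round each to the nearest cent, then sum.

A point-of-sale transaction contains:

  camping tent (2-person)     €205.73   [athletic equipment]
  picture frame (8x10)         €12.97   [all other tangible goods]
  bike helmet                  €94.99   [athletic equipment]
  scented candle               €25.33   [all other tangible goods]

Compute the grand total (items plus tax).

€353.72

Camping tent (2-person) €205.73: athletic equipment → 4.25% → €8.74
Picture frame (8x10) €12.97: all other tangible goods → 5% → €0.65
Bike helmet €94.99: athletic equipment → 4.25% → €4.04
Scented candle €25.33: all other tangible goods → 5% → €1.27
Subtotal = €339.02; tax = €14.70; total due = €353.72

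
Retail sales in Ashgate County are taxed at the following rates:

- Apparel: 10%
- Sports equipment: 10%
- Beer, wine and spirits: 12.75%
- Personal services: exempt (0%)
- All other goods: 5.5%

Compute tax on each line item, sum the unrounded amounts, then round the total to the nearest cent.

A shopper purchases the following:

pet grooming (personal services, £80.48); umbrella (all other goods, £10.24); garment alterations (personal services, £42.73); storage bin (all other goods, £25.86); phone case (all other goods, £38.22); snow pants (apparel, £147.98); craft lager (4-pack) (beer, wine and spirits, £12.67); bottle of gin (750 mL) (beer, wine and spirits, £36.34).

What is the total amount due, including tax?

Pet grooming £80.48: personal services → 0% → £0.00
Umbrella £10.24: all other goods → 5.5% → £0.5632
Garment alterations £42.73: personal services → 0% → £0.00
Storage bin £25.86: all other goods → 5.5% → £1.4223
Phone case £38.22: all other goods → 5.5% → £2.1021
Snow pants £147.98: apparel → 10% → £14.798
Craft lager (4-pack) £12.67: beer, wine and spirits → 12.75% → £1.615425
Bottle of gin (750 mL) £36.34: beer, wine and spirits → 12.75% → £4.63335
Subtotal = £394.52; unrounded tax = £25.134375 → £25.13; total due = £419.65

£419.65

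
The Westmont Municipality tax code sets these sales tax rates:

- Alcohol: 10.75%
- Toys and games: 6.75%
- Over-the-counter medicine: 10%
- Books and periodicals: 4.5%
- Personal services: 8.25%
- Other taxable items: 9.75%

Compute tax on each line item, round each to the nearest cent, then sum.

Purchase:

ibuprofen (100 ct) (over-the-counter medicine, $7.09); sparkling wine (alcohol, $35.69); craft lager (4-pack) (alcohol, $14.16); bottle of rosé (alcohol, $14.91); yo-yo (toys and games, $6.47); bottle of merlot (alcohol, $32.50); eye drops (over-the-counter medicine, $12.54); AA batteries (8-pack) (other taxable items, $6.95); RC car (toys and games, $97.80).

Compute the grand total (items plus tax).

$248.24

Ibuprofen (100 ct) $7.09: over-the-counter medicine → 10% → $0.71
Sparkling wine $35.69: alcohol → 10.75% → $3.84
Craft lager (4-pack) $14.16: alcohol → 10.75% → $1.52
Bottle of rosé $14.91: alcohol → 10.75% → $1.60
Yo-yo $6.47: toys and games → 6.75% → $0.44
Bottle of merlot $32.50: alcohol → 10.75% → $3.49
Eye drops $12.54: over-the-counter medicine → 10% → $1.25
AA batteries (8-pack) $6.95: other taxable items → 9.75% → $0.68
RC car $97.80: toys and games → 6.75% → $6.60
Subtotal = $228.11; tax = $20.13; total due = $248.24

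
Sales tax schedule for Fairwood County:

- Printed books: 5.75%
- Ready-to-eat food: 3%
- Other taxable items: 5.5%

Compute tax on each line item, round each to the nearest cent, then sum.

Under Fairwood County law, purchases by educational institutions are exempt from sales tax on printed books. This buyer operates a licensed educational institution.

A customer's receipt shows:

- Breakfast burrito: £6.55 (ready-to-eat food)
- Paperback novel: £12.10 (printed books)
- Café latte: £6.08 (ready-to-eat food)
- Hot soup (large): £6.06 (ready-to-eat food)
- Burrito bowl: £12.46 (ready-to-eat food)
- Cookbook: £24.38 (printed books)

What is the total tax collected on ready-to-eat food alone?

£0.93

Breakfast burrito £6.55: ready-to-eat food → 3% → £0.20
Café latte £6.08: ready-to-eat food → 3% → £0.18
Hot soup (large) £6.06: ready-to-eat food → 3% → £0.18
Burrito bowl £12.46: ready-to-eat food → 3% → £0.37
Tax on ready-to-eat food = £0.20 + £0.18 + £0.18 + £0.37 = £0.93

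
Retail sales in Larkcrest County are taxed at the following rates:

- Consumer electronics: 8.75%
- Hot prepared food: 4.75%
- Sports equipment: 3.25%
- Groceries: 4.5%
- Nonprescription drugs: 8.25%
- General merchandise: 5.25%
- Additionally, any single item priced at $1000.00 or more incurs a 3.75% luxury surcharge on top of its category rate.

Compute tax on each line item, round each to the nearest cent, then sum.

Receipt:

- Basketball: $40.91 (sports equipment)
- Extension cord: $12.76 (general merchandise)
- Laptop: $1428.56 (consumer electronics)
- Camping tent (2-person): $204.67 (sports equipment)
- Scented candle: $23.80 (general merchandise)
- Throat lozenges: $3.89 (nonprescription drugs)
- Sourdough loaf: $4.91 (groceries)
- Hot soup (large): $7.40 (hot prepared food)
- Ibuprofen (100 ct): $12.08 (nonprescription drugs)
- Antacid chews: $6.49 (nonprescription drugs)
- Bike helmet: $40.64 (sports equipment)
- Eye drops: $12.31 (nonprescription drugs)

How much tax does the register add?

$193.24

Basketball $40.91: sports equipment → 3.25% → $1.33
Extension cord $12.76: general merchandise → 5.25% → $0.67
Laptop $1428.56: consumer electronics → 8.75% + 3.75% surcharge = 12.5% → $178.57
Camping tent (2-person) $204.67: sports equipment → 3.25% → $6.65
Scented candle $23.80: general merchandise → 5.25% → $1.25
Throat lozenges $3.89: nonprescription drugs → 8.25% → $0.32
Sourdough loaf $4.91: groceries → 4.5% → $0.22
Hot soup (large) $7.40: hot prepared food → 4.75% → $0.35
Ibuprofen (100 ct) $12.08: nonprescription drugs → 8.25% → $1.00
Antacid chews $6.49: nonprescription drugs → 8.25% → $0.54
Bike helmet $40.64: sports equipment → 3.25% → $1.32
Eye drops $12.31: nonprescription drugs → 8.25% → $1.02
Total tax = $1.33 + $0.67 + $178.57 + $6.65 + $1.25 + $0.32 + $0.22 + $0.35 + $1.00 + $0.54 + $1.32 + $1.02 = $193.24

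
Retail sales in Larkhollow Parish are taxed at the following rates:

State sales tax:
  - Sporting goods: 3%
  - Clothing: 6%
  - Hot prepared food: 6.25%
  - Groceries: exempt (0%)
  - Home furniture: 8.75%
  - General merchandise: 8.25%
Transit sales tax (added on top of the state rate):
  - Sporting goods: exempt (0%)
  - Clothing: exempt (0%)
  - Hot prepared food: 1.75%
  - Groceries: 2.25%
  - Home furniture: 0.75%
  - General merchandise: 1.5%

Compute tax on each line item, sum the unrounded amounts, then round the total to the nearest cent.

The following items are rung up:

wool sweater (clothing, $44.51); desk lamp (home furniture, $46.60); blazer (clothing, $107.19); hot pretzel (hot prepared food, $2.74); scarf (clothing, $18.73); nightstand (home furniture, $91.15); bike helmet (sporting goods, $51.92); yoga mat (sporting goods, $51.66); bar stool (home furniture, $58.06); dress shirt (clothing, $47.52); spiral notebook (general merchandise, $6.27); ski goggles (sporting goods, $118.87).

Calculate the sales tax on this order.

Wool sweater $44.51: clothing → 6% + 0% transit = 6% → $2.6706
Desk lamp $46.60: home furniture → 8.75% + 0.75% transit = 9.5% → $4.427
Blazer $107.19: clothing → 6% + 0% transit = 6% → $6.4314
Hot pretzel $2.74: hot prepared food → 6.25% + 1.75% transit = 8% → $0.2192
Scarf $18.73: clothing → 6% + 0% transit = 6% → $1.1238
Nightstand $91.15: home furniture → 8.75% + 0.75% transit = 9.5% → $8.65925
Bike helmet $51.92: sporting goods → 3% + 0% transit = 3% → $1.5576
Yoga mat $51.66: sporting goods → 3% + 0% transit = 3% → $1.5498
Bar stool $58.06: home furniture → 8.75% + 0.75% transit = 9.5% → $5.5157
Dress shirt $47.52: clothing → 6% + 0% transit = 6% → $2.8512
Spiral notebook $6.27: general merchandise → 8.25% + 1.5% transit = 9.75% → $0.611325
Ski goggles $118.87: sporting goods → 3% + 0% transit = 3% → $3.5661
Unrounded tax sum = $39.182975 → $39.18

$39.18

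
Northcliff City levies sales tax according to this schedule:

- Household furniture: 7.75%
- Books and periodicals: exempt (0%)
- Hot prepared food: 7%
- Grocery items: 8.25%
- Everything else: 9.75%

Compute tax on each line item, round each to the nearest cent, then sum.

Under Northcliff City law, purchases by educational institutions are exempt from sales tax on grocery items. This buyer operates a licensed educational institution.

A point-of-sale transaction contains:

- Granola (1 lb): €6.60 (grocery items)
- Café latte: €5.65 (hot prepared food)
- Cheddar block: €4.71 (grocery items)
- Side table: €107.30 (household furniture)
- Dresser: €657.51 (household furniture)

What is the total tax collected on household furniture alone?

Side table €107.30: household furniture → 7.75% → €8.32
Dresser €657.51: household furniture → 7.75% → €50.96
Tax on household furniture = €8.32 + €50.96 = €59.28

€59.28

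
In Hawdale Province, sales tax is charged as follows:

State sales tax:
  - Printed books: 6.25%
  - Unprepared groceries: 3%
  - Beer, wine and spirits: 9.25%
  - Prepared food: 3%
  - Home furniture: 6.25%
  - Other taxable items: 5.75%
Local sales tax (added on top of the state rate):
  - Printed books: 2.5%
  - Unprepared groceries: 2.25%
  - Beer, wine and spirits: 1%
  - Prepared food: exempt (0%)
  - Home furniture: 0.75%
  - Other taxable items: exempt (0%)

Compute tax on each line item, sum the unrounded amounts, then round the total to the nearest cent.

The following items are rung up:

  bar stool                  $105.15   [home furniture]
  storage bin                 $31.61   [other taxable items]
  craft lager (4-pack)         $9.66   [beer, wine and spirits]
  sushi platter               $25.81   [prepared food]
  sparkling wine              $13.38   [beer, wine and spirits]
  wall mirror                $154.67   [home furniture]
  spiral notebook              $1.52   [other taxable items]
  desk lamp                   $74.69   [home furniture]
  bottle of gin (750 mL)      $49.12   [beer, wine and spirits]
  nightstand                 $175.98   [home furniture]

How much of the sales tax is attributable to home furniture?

Bar stool $105.15: home furniture → 6.25% + 0.75% local = 7% → $7.3605
Wall mirror $154.67: home furniture → 6.25% + 0.75% local = 7% → $10.8269
Desk lamp $74.69: home furniture → 6.25% + 0.75% local = 7% → $5.2283
Nightstand $175.98: home furniture → 6.25% + 0.75% local = 7% → $12.3186
Tax on home furniture: unrounded sum = $35.7343 → $35.73

$35.73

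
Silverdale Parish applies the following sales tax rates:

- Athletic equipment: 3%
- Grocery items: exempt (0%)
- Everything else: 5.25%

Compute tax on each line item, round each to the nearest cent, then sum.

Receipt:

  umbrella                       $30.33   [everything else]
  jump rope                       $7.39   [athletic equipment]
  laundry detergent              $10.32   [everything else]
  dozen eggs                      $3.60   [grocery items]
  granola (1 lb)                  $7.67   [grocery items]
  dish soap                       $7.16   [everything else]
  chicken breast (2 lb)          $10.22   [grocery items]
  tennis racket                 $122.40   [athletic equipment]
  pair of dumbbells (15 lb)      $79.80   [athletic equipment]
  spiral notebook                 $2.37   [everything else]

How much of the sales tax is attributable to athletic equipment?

$6.28

Jump rope $7.39: athletic equipment → 3% → $0.22
Tennis racket $122.40: athletic equipment → 3% → $3.67
Pair of dumbbells (15 lb) $79.80: athletic equipment → 3% → $2.39
Tax on athletic equipment = $0.22 + $3.67 + $2.39 = $6.28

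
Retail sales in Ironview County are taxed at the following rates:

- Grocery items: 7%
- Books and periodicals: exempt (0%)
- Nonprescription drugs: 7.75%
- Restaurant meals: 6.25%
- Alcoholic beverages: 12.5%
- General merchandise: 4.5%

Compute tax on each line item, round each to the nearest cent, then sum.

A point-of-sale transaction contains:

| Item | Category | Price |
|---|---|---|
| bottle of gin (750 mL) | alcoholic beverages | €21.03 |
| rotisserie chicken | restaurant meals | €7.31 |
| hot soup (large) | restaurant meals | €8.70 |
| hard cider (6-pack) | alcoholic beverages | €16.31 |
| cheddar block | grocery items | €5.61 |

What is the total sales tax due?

Bottle of gin (750 mL) €21.03: alcoholic beverages → 12.5% → €2.63
Rotisserie chicken €7.31: restaurant meals → 6.25% → €0.46
Hot soup (large) €8.70: restaurant meals → 6.25% → €0.54
Hard cider (6-pack) €16.31: alcoholic beverages → 12.5% → €2.04
Cheddar block €5.61: grocery items → 7% → €0.39
Total tax = €2.63 + €0.46 + €0.54 + €2.04 + €0.39 = €6.06

€6.06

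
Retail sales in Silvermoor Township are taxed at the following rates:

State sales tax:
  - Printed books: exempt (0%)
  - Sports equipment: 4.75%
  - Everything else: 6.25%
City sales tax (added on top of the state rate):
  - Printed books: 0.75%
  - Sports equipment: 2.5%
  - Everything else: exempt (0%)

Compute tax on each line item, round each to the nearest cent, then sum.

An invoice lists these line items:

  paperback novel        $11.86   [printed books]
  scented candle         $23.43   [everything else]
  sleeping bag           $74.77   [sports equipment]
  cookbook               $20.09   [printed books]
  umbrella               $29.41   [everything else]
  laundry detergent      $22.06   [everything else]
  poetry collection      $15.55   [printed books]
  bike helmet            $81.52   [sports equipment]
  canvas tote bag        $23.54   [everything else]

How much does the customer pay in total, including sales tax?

$320.07

Paperback novel $11.86: printed books → 0% + 0.75% city = 0.75% → $0.09
Scented candle $23.43: everything else → 6.25% + 0% city = 6.25% → $1.46
Sleeping bag $74.77: sports equipment → 4.75% + 2.5% city = 7.25% → $5.42
Cookbook $20.09: printed books → 0% + 0.75% city = 0.75% → $0.15
Umbrella $29.41: everything else → 6.25% + 0% city = 6.25% → $1.84
Laundry detergent $22.06: everything else → 6.25% + 0% city = 6.25% → $1.38
Poetry collection $15.55: printed books → 0% + 0.75% city = 0.75% → $0.12
Bike helmet $81.52: sports equipment → 4.75% + 2.5% city = 7.25% → $5.91
Canvas tote bag $23.54: everything else → 6.25% + 0% city = 6.25% → $1.47
Subtotal = $302.23; tax = $17.84; total due = $320.07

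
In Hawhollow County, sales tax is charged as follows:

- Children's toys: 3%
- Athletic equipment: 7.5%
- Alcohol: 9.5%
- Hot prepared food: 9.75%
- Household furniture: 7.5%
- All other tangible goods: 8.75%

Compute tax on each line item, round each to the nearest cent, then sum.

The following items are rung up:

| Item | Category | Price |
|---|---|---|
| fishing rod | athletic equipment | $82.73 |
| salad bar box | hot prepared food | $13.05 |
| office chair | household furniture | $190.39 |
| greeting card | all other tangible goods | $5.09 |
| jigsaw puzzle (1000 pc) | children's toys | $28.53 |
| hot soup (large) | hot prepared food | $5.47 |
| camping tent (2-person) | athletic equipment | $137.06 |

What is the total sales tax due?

Fishing rod $82.73: athletic equipment → 7.5% → $6.20
Salad bar box $13.05: hot prepared food → 9.75% → $1.27
Office chair $190.39: household furniture → 7.5% → $14.28
Greeting card $5.09: all other tangible goods → 8.75% → $0.45
Jigsaw puzzle (1000 pc) $28.53: children's toys → 3% → $0.86
Hot soup (large) $5.47: hot prepared food → 9.75% → $0.53
Camping tent (2-person) $137.06: athletic equipment → 7.5% → $10.28
Total tax = $6.20 + $1.27 + $14.28 + $0.45 + $0.86 + $0.53 + $10.28 = $33.87

$33.87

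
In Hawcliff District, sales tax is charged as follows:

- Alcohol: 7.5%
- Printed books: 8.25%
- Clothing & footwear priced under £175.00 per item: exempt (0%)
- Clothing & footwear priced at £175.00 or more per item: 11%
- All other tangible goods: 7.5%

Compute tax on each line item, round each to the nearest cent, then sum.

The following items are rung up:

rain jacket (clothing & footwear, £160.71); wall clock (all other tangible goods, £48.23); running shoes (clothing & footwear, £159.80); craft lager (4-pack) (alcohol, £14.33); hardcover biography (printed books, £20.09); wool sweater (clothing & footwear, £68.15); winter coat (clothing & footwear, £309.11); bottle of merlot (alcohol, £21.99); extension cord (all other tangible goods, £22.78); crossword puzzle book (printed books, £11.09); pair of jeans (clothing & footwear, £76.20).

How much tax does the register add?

Rain jacket £160.71: clothing & footwear, under £175.00 → 0% → £0.00
Wall clock £48.23: all other tangible goods → 7.5% → £3.62
Running shoes £159.80: clothing & footwear, under £175.00 → 0% → £0.00
Craft lager (4-pack) £14.33: alcohol → 7.5% → £1.07
Hardcover biography £20.09: printed books → 8.25% → £1.66
Wool sweater £68.15: clothing & footwear, under £175.00 → 0% → £0.00
Winter coat £309.11: clothing & footwear, £175.00 or more → 11% → £34.00
Bottle of merlot £21.99: alcohol → 7.5% → £1.65
Extension cord £22.78: all other tangible goods → 7.5% → £1.71
Crossword puzzle book £11.09: printed books → 8.25% → £0.91
Pair of jeans £76.20: clothing & footwear, under £175.00 → 0% → £0.00
Total tax = £3.62 + £1.07 + £1.66 + £34.00 + £1.65 + £1.71 + £0.91 = £44.62

£44.62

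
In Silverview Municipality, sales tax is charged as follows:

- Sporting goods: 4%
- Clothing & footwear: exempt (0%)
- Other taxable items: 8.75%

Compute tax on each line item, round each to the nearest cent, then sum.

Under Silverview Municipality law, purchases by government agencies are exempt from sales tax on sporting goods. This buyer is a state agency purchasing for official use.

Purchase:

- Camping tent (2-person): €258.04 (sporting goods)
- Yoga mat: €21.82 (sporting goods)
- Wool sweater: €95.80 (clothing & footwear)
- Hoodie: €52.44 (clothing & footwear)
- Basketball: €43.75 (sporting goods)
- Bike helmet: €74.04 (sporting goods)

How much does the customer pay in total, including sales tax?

€545.89

Camping tent (2-person) €258.04: sporting goods, buyer-exempt → 0% → €0.00
Yoga mat €21.82: sporting goods, buyer-exempt → 0% → €0.00
Wool sweater €95.80: clothing & footwear → 0% → €0.00
Hoodie €52.44: clothing & footwear → 0% → €0.00
Basketball €43.75: sporting goods, buyer-exempt → 0% → €0.00
Bike helmet €74.04: sporting goods, buyer-exempt → 0% → €0.00
Subtotal = €545.89; tax = €0.00; total due = €545.89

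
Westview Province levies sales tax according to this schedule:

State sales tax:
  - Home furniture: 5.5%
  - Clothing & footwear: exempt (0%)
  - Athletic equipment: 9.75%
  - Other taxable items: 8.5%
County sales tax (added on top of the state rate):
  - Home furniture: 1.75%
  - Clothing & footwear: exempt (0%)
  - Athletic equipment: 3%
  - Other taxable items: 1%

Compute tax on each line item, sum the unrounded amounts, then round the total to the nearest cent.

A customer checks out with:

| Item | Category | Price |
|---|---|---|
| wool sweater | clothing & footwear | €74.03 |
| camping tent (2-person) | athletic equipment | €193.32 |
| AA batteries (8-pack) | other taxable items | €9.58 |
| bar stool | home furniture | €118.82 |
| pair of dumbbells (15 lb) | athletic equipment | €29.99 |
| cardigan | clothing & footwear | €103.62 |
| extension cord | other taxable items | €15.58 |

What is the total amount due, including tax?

Wool sweater €74.03: clothing & footwear → 0% + 0% county = 0% → €0.00
Camping tent (2-person) €193.32: athletic equipment → 9.75% + 3% county = 12.75% → €24.6483
AA batteries (8-pack) €9.58: other taxable items → 8.5% + 1% county = 9.5% → €0.9101
Bar stool €118.82: home furniture → 5.5% + 1.75% county = 7.25% → €8.61445
Pair of dumbbells (15 lb) €29.99: athletic equipment → 9.75% + 3% county = 12.75% → €3.823725
Cardigan €103.62: clothing & footwear → 0% + 0% county = 0% → €0.00
Extension cord €15.58: other taxable items → 8.5% + 1% county = 9.5% → €1.4801
Subtotal = €544.94; unrounded tax = €39.476675 → €39.48; total due = €584.42

€584.42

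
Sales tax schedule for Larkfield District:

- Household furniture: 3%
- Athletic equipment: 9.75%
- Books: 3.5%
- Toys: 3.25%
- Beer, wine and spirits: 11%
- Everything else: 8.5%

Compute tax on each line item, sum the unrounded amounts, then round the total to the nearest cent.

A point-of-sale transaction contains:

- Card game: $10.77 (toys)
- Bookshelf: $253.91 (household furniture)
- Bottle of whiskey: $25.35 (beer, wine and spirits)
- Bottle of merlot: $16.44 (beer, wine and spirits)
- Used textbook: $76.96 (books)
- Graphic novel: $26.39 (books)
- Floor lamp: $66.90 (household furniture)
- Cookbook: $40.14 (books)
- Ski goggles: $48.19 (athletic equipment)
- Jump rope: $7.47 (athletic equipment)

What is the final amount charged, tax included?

$597.54

Card game $10.77: toys → 3.25% → $0.350025
Bookshelf $253.91: household furniture → 3% → $7.6173
Bottle of whiskey $25.35: beer, wine and spirits → 11% → $2.7885
Bottle of merlot $16.44: beer, wine and spirits → 11% → $1.8084
Used textbook $76.96: books → 3.5% → $2.6936
Graphic novel $26.39: books → 3.5% → $0.92365
Floor lamp $66.90: household furniture → 3% → $2.007
Cookbook $40.14: books → 3.5% → $1.4049
Ski goggles $48.19: athletic equipment → 9.75% → $4.698525
Jump rope $7.47: athletic equipment → 9.75% → $0.728325
Subtotal = $572.52; unrounded tax = $25.020225 → $25.02; total due = $597.54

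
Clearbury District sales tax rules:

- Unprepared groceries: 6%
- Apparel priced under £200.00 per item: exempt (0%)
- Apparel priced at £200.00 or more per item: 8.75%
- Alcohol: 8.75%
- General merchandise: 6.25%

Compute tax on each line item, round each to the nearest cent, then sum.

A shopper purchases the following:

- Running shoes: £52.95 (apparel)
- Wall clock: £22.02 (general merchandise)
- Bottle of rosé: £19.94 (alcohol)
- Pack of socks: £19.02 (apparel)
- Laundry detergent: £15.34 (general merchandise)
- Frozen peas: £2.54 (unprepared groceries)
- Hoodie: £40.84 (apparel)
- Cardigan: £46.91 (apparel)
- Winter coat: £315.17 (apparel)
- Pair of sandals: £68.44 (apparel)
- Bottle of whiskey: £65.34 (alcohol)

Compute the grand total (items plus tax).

Running shoes £52.95: apparel, under £200.00 → 0% → £0.00
Wall clock £22.02: general merchandise → 6.25% → £1.38
Bottle of rosé £19.94: alcohol → 8.75% → £1.74
Pack of socks £19.02: apparel, under £200.00 → 0% → £0.00
Laundry detergent £15.34: general merchandise → 6.25% → £0.96
Frozen peas £2.54: unprepared groceries → 6% → £0.15
Hoodie £40.84: apparel, under £200.00 → 0% → £0.00
Cardigan £46.91: apparel, under £200.00 → 0% → £0.00
Winter coat £315.17: apparel, £200.00 or more → 8.75% → £27.58
Pair of sandals £68.44: apparel, under £200.00 → 0% → £0.00
Bottle of whiskey £65.34: alcohol → 8.75% → £5.72
Subtotal = £668.51; tax = £37.53; total due = £706.04

£706.04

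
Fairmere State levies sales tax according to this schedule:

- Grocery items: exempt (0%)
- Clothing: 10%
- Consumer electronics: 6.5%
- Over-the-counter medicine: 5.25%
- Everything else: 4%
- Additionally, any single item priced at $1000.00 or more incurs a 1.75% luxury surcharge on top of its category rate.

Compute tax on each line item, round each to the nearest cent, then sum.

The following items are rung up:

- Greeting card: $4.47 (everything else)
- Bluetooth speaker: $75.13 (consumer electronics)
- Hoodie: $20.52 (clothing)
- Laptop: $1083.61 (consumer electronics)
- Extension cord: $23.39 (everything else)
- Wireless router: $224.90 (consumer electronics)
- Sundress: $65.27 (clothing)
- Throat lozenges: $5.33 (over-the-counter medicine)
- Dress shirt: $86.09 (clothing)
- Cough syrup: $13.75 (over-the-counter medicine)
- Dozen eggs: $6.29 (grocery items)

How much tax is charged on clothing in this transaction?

Hoodie $20.52: clothing → 10% → $2.05
Sundress $65.27: clothing → 10% → $6.53
Dress shirt $86.09: clothing → 10% → $8.61
Tax on clothing = $2.05 + $6.53 + $8.61 = $17.19

$17.19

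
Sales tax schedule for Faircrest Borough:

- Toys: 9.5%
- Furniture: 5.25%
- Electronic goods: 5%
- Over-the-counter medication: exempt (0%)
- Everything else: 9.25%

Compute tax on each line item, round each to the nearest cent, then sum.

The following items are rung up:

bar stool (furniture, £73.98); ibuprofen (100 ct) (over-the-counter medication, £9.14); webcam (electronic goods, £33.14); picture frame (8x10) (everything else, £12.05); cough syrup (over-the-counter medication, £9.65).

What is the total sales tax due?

Bar stool £73.98: furniture → 5.25% → £3.88
Ibuprofen (100 ct) £9.14: over-the-counter medication → 0% → £0.00
Webcam £33.14: electronic goods → 5% → £1.66
Picture frame (8x10) £12.05: everything else → 9.25% → £1.11
Cough syrup £9.65: over-the-counter medication → 0% → £0.00
Total tax = £3.88 + £1.66 + £1.11 = £6.65

£6.65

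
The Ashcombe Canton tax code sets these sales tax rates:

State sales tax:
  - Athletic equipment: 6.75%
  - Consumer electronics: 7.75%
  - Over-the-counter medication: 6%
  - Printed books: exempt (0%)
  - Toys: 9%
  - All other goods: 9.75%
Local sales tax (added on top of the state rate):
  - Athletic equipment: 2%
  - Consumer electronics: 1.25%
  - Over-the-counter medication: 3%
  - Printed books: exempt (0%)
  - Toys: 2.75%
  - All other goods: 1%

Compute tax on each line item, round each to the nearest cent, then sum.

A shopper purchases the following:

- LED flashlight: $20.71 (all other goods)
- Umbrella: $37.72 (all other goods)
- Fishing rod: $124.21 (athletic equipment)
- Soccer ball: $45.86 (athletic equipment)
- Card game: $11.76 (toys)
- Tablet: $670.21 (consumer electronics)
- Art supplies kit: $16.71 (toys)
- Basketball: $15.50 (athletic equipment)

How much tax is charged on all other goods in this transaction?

$6.28

LED flashlight $20.71: all other goods → 9.75% + 1% local = 10.75% → $2.23
Umbrella $37.72: all other goods → 9.75% + 1% local = 10.75% → $4.05
Tax on all other goods = $2.23 + $4.05 = $6.28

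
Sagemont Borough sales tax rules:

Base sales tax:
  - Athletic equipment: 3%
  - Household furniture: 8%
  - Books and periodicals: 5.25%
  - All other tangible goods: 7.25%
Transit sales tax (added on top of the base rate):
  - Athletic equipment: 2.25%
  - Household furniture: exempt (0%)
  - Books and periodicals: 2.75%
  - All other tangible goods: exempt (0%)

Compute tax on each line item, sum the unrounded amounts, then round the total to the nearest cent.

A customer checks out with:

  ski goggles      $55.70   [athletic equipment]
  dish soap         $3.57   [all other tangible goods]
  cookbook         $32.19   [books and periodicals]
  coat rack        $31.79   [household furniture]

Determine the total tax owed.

$8.30

Ski goggles $55.70: athletic equipment → 3% + 2.25% transit = 5.25% → $2.92425
Dish soap $3.57: all other tangible goods → 7.25% + 0% transit = 7.25% → $0.258825
Cookbook $32.19: books and periodicals → 5.25% + 2.75% transit = 8% → $2.5752
Coat rack $31.79: household furniture → 8% + 0% transit = 8% → $2.5432
Unrounded tax sum = $8.301475 → $8.30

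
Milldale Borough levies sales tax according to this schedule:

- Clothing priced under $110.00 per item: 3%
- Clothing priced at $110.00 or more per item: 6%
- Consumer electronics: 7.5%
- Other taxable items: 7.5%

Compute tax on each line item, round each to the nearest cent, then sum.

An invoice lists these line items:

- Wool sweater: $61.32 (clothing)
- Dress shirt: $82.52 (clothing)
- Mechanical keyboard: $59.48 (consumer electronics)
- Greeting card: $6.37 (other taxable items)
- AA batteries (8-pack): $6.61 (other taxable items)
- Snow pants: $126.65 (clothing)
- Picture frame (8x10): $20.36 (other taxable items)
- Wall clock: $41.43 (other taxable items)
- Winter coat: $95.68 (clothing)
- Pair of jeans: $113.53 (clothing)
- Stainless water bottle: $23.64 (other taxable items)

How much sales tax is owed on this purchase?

Wool sweater $61.32: clothing, under $110.00 → 3% → $1.84
Dress shirt $82.52: clothing, under $110.00 → 3% → $2.48
Mechanical keyboard $59.48: consumer electronics → 7.5% → $4.46
Greeting card $6.37: other taxable items → 7.5% → $0.48
AA batteries (8-pack) $6.61: other taxable items → 7.5% → $0.50
Snow pants $126.65: clothing, $110.00 or more → 6% → $7.60
Picture frame (8x10) $20.36: other taxable items → 7.5% → $1.53
Wall clock $41.43: other taxable items → 7.5% → $3.11
Winter coat $95.68: clothing, under $110.00 → 3% → $2.87
Pair of jeans $113.53: clothing, $110.00 or more → 6% → $6.81
Stainless water bottle $23.64: other taxable items → 7.5% → $1.77
Total tax = $1.84 + $2.48 + $4.46 + $0.48 + $0.50 + $7.60 + $1.53 + $3.11 + $2.87 + $6.81 + $1.77 = $33.45

$33.45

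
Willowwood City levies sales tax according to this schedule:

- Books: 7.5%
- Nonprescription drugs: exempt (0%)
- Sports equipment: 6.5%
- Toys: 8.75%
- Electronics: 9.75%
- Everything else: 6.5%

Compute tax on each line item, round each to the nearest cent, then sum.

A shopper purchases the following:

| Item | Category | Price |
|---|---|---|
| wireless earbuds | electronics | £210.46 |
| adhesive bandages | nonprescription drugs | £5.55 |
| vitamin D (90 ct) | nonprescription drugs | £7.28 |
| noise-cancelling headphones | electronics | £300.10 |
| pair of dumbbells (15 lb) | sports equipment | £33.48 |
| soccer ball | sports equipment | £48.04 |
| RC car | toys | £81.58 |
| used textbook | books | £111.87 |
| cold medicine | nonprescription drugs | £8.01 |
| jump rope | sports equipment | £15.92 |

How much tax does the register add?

£71.64

Wireless earbuds £210.46: electronics → 9.75% → £20.52
Adhesive bandages £5.55: nonprescription drugs → 0% → £0.00
Vitamin D (90 ct) £7.28: nonprescription drugs → 0% → £0.00
Noise-cancelling headphones £300.10: electronics → 9.75% → £29.26
Pair of dumbbells (15 lb) £33.48: sports equipment → 6.5% → £2.18
Soccer ball £48.04: sports equipment → 6.5% → £3.12
RC car £81.58: toys → 8.75% → £7.14
Used textbook £111.87: books → 7.5% → £8.39
Cold medicine £8.01: nonprescription drugs → 0% → £0.00
Jump rope £15.92: sports equipment → 6.5% → £1.03
Total tax = £20.52 + £29.26 + £2.18 + £3.12 + £7.14 + £8.39 + £1.03 = £71.64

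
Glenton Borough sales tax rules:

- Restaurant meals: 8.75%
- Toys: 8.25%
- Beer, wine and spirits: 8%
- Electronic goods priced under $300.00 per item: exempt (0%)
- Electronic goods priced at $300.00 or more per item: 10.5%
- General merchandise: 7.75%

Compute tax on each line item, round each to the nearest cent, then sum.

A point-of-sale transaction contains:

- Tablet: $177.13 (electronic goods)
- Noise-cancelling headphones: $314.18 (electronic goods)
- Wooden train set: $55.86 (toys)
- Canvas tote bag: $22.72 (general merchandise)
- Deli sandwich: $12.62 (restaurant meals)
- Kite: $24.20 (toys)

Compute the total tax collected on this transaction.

$42.46

Tablet $177.13: electronic goods, under $300.00 → 0% → $0.00
Noise-cancelling headphones $314.18: electronic goods, $300.00 or more → 10.5% → $32.99
Wooden train set $55.86: toys → 8.25% → $4.61
Canvas tote bag $22.72: general merchandise → 7.75% → $1.76
Deli sandwich $12.62: restaurant meals → 8.75% → $1.10
Kite $24.20: toys → 8.25% → $2.00
Total tax = $32.99 + $4.61 + $1.76 + $1.10 + $2.00 = $42.46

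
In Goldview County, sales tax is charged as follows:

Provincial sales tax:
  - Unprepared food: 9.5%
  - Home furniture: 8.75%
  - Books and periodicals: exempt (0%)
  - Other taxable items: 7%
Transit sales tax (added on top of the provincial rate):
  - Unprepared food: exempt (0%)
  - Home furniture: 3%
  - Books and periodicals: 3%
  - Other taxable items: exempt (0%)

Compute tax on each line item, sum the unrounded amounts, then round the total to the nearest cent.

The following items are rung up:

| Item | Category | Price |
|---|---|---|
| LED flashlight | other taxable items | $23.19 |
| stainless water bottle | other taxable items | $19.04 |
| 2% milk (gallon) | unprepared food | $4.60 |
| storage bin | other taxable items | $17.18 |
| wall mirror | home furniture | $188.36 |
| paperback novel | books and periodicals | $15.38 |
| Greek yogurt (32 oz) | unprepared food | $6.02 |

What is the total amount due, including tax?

$301.53

LED flashlight $23.19: other taxable items → 7% + 0% transit = 7% → $1.6233
Stainless water bottle $19.04: other taxable items → 7% + 0% transit = 7% → $1.3328
2% milk (gallon) $4.60: unprepared food → 9.5% + 0% transit = 9.5% → $0.437
Storage bin $17.18: other taxable items → 7% + 0% transit = 7% → $1.2026
Wall mirror $188.36: home furniture → 8.75% + 3% transit = 11.75% → $22.1323
Paperback novel $15.38: books and periodicals → 0% + 3% transit = 3% → $0.4614
Greek yogurt (32 oz) $6.02: unprepared food → 9.5% + 0% transit = 9.5% → $0.5719
Subtotal = $273.77; unrounded tax = $27.7613 → $27.76; total due = $301.53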